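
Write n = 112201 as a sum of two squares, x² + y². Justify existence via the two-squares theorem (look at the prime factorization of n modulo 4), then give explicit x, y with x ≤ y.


Step 1: Factor n = 112201 = 29 · 53 · 73.
Step 2: Check the mod-4 condition on each prime factor: 29 ≡ 1 (mod 4), exponent 1; 53 ≡ 1 (mod 4), exponent 1; 73 ≡ 1 (mod 4), exponent 1.
All primes ≡ 3 (mod 4) appear to even exponent (or don't appear), so by the two-squares theorem n IS expressible as a sum of two squares.
Step 3: Build a representation. Here n = 29 · 53 · 73 is a product of primes ≡ 1 (mod 4). Each prime p ≡ 1 (mod 4) is itself a sum of two squares; find a² by testing p − a² for a perfect square:
  29: 29 − 1² = 28, 29 − 2² = 25 = 5² ⇒ 29 = 2² + 5².
  53: 53 − 1² = 52, 53 − 2² = 49 = 7² ⇒ 53 = 2² + 7².
  73: 73 − 1² = 72, 73 − 2² = 69, 73 − 3² = 64 = 8² ⇒ 73 = 3² + 8².
  Combine using the Brahmagupta–Fibonacci identity (a² + b²)(c² + d²) = (ac − bd)² + (ad + bc)² = (ac + bd)² + (ad − bc)²:
  29 · 53 = 1537: from (2² + 5²)(2² + 7²), take (2·2 − 5·7, 2·7 + 5·2) = (4 − 35, 14 + 10) = (-31, 24); dropping signs (only squares matter) gives (31, 24); check 31² + 24² = 961 + 576 = 1537 ✓.
  1537 · 73 = 112201: from (31² + 24²)(3² + 8²), take (31·3 − 24·8, 31·8 + 24·3) = (93 − 192, 248 + 72) = (-99, 320); dropping signs (only squares matter) gives (99, 320); check 99² + 320² = 9801 + 102400 = 112201 ✓.
Step 4: Order so x ≤ y and verify: 99² + 320² = 9801 + 102400 = 112201 = n. ✓

n = 112201 = 99² + 320² (one valid representation with x ≤ y).


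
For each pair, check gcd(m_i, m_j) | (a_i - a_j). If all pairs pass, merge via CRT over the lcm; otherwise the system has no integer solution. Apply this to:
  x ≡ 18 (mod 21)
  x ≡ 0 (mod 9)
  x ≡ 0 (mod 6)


Moduli 21, 9, 6 are not pairwise coprime, so CRT works modulo lcm(m_i) when all pairwise compatibility conditions hold.
Pairwise compatibility: gcd(m_i, m_j) must divide a_i - a_j for every pair.
Merge one congruence at a time:
  Start: x ≡ 18 (mod 21).
  Combine with x ≡ 0 (mod 9): gcd(21, 9) = 3; 0 - 18 = -18, which IS divisible by 3, so compatible.
    Write x = 18 + 21·t and substitute into x ≡ 0 (mod 9): 21·t ≡ 0 − 18 = -18 (mod 9).
    Divide the congruence (and modulus) by g = 3: 7·t ≡ -6 (mod 3).
    Reduce coefficients mod 3: 1·t ≡ 0 (mod 3).
    So t ≡ 0 (mod 3).
    Then x = 18 + 21·0 = 18, valid modulo lcm(21, 9) = 63: x ≡ 18 (mod 63).
  Combine with x ≡ 0 (mod 6): gcd(63, 6) = 3; 0 - 18 = -18, which IS divisible by 3, so compatible.
    Write x = 18 + 63·t and substitute into x ≡ 0 (mod 6): 63·t ≡ 0 − 18 = -18 (mod 6).
    Divide the congruence (and modulus) by g = 3: 21·t ≡ -6 (mod 2).
    Reduce coefficients mod 2: 1·t ≡ 0 (mod 2).
    So t ≡ 0 (mod 2).
    Then x = 18 + 63·0 = 18, valid modulo lcm(63, 6) = 126: x ≡ 18 (mod 126).
Verify: 18 mod 21 = 18, 18 mod 9 = 0, 18 mod 6 = 0.

x ≡ 18 (mod 126).


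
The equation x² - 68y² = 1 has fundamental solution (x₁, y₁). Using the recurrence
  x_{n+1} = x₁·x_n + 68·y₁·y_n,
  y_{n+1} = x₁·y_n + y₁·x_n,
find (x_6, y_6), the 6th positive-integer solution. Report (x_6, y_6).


Step 1: Find the fundamental solution (x₁, y₁) of x² - 68y² = 1.
  Expand √68 as a continued fraction. a₀ = ⌊√68⌋ = 8; iterate m_{k+1} = d_k·a_k − m_k, d_{k+1} = (68 − m_{k+1}²)/d_k, a_{k+1} = ⌊(a₀ + m_{k+1})/d_{k+1}⌋ (starting m₀ = 0, d₀ = 1), with convergents p_k = a_k·p_{k-1} + p_{k-2}, q_k = a_k·q_{k-1} + q_{k-2} (p₋₁ = 1, q₋₁ = 0):
  k = 0: a₀ = 8; p₀/q₀ = 8/1; p₀² − 68·q₀² = 64 − 68 = -4.
  k = 1: m = 8, d = 4, a = ⌊(8 + 8)/4⌋ = 4; p/q = (4·8 + 1)/(4·1 + 0) = 33/4; p² − 68·q² = 1089 − 1088 = 1.
  The first convergent with p² − 68·q² = 1 gives the fundamental solution (x₁, y₁) = (33, 4).
Step 2: Apply the recurrence (x_{n+1}, y_{n+1}) = (x₁x_n + 68y₁y_n, x₁y_n + y₁x_n) repeatedly.
  From (x_1, y_1) = (33, 4): x_2 = 33·33 + 68·4·4 = 2177; y_2 = 33·4 + 4·33 = 264.
  From (x_2, y_2) = (2177, 264): x_3 = 33·2177 + 68·4·264 = 143649; y_3 = 33·264 + 4·2177 = 17420.
  From (x_3, y_3) = (143649, 17420): x_4 = 33·143649 + 68·4·17420 = 9478657; y_4 = 33·17420 + 4·143649 = 1149456.
  From (x_4, y_4) = (9478657, 1149456): x_5 = 33·9478657 + 68·4·1149456 = 625447713; y_5 = 33·1149456 + 4·9478657 = 75846676.
  From (x_5, y_5) = (625447713, 75846676): x_6 = 33·625447713 + 68·4·75846676 = 41270070401; y_6 = 33·75846676 + 4·625447713 = 5004731160.
Step 3: Verify x_6² - 68·y_6² = 1703218710903496300801 - 1703218710903496300800 = 1 (should be 1). ✓

(x_1, y_1) = (33, 4); (x_6, y_6) = (41270070401, 5004731160).


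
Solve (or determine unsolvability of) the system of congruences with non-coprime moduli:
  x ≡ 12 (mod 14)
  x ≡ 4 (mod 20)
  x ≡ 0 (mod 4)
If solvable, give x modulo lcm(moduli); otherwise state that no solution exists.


Moduli 14, 20, 4 are not pairwise coprime, so CRT works modulo lcm(m_i) when all pairwise compatibility conditions hold.
Pairwise compatibility: gcd(m_i, m_j) must divide a_i - a_j for every pair.
Merge one congruence at a time:
  Start: x ≡ 12 (mod 14).
  Combine with x ≡ 4 (mod 20): gcd(14, 20) = 2; 4 - 12 = -8, which IS divisible by 2, so compatible.
    Write x = 12 + 14·t and substitute into x ≡ 4 (mod 20): 14·t ≡ 4 − 12 = -8 (mod 20).
    Divide the congruence (and modulus) by g = 2: 7·t ≡ -4 (mod 10).
    Reduce coefficients mod 10: 7·t ≡ 6 (mod 10).
    The inverse of 7 mod 10 is 3 (since 7·3 = 21 = 2·10 + 1), so t ≡ 3·6 = 18 ≡ 8 (mod 10).
    Then x = 12 + 14·8 = 124, valid modulo lcm(14, 20) = 140: x ≡ 124 (mod 140).
  Combine with x ≡ 0 (mod 4): gcd(140, 4) = 4; 0 - 124 = -124, which IS divisible by 4, so compatible.
    Write x = 124 + 140·t and substitute into x ≡ 0 (mod 4): 140·t ≡ 0 − 124 = -124 (mod 4).
    Divide the congruence (and modulus) by g = 4: 35·t ≡ -31 (mod 1).
    Modulo 1 every t works; take t = 0.
    Then x = 124 + 140·0 = 124, valid modulo lcm(140, 4) = 140: x ≡ 124 (mod 140).
Verify: 124 mod 14 = 12, 124 mod 20 = 4, 124 mod 4 = 0.

x ≡ 124 (mod 140).


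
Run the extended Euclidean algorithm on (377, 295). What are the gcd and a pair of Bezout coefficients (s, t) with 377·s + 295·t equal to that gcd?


Euclidean algorithm on (377, 295) — divide until remainder is 0:
  377 = 1 · 295 + 82
  295 = 3 · 82 + 49
  82 = 1 · 49 + 33
  49 = 1 · 33 + 16
  33 = 2 · 16 + 1
  16 = 16 · 1 + 0
gcd(377, 295) = 1.
Track Bezout coefficients alongside the remainders: start with r₀ = 377 = a·1 + b·0 (s = 1, t = 0) and r₁ = 295 = a·0 + b·1 (s = 0, t = 1); each new remainder r_{k+1} = r_{k-1} − q_k·r_k inherits s_{k+1} = s_{k-1} − q_k·s_k, t_{k+1} = t_{k-1} − q_k·t_k, so r_k = a·s_k + b·t_k at every step:
  q = 1: r = 82, s = 1 − 1·0 = 1, t = 0 − 1·1 = -1  (check: 377·1 + 295·(-1) = 82)
  q = 3: r = 49, s = 0 − 3·1 = -3, t = 1 − 3·(-1) = 4  (check: 377·(-3) + 295·4 = 49)
  q = 1: r = 33, s = 1 − 1·(-3) = 4, t = -1 − 1·4 = -5  (check: 377·4 + 295·(-5) = 33)
  q = 1: r = 16, s = -3 − 1·4 = -7, t = 4 − 1·(-5) = 9  (check: 377·(-7) + 295·9 = 16)
  q = 2: r = 1, s = 4 − 2·(-7) = 18, t = -5 − 2·9 = -23  (check: 377·18 + 295·(-23) = 1)
The row with r = 1 (the gcd) gives the Bezout coefficients s = 18, t = -23.
Result: 377 · (18) + 295 · (-23) = 1.

gcd(377, 295) = 1; s = 18, t = -23 (check: 377·18 + 295·(-23) = 1).


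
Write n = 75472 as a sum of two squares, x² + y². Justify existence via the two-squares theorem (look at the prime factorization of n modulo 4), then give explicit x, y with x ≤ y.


Step 1: Factor n = 75472 = 2^4 · 53 · 89.
Step 2: Check the mod-4 condition on each prime factor: 2 = 2 (special); 53 ≡ 1 (mod 4), exponent 1; 89 ≡ 1 (mod 4), exponent 1.
All primes ≡ 3 (mod 4) appear to even exponent (or don't appear), so by the two-squares theorem n IS expressible as a sum of two squares.
Step 3: Build a representation. Group n = k² · m with k = 4 and m = 53 · 89 = 4717 (a product of primes ≡ 1 (mod 4)); a representation of m scales to one of n via (k·x)² + (k·y)² = k²(x² + y²). Each prime p ≡ 1 (mod 4) is itself a sum of two squares; find a² by testing p − a² for a perfect square:
  53: 53 − 1² = 52, 53 − 2² = 49 = 7² ⇒ 53 = 2² + 7².
  89: 89 − 1² = 88, 89 − 2² = 85, 89 − 3² = 80, 89 − 4² = 73, 89 − 5² = 64 = 8² ⇒ 89 = 5² + 8².
  Combine using the Brahmagupta–Fibonacci identity (a² + b²)(c² + d²) = (ac − bd)² + (ad + bc)² = (ac + bd)² + (ad − bc)²:
  53 · 89 = 4717: from (2² + 7²)(5² + 8²), take (2·5 − 7·8, 2·8 + 7·5) = (10 − 56, 16 + 35) = (-46, 51); dropping signs (only squares matter) gives (46, 51); check 46² + 51² = 2116 + 2601 = 4717 ✓.
  Scale by k = 4: (4·46, 4·51) = (184, 204).
Step 4: Order so x ≤ y and verify: 184² + 204² = 33856 + 41616 = 75472 = n. ✓

n = 75472 = 184² + 204² (one valid representation with x ≤ y).


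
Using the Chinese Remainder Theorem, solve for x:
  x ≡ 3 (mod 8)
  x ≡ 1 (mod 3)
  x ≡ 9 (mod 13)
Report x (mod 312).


Moduli 8, 3, 13 are pairwise coprime; by CRT there is a unique solution modulo M = 8 · 3 · 13 = 312.
Solve pairwise, accumulating the modulus:
  Start with x ≡ 3 (mod 8).
  Combine with x ≡ 1 (mod 3): since gcd(8, 3) = 1, we get a unique residue mod 24.
    Write x = 3 + 8·t and substitute into x ≡ 1 (mod 3): 8·t ≡ 1 − 3 = -2 (mod 3).
    Reduce coefficients mod 3: 2·t ≡ 1 (mod 3).
    The inverse of 2 mod 3 is 2 (since 2·2 = 4 = 1·3 + 1), so t ≡ 2·1 = 2 ≡ 2 (mod 3).
    Then x = 3 + 8·2 = 19, valid modulo lcm(8, 3) = 24: x ≡ 19 (mod 24).
  Combine with x ≡ 9 (mod 13): since gcd(24, 13) = 1, we get a unique residue mod 312.
    Write x = 19 + 24·t and substitute into x ≡ 9 (mod 13): 24·t ≡ 9 − 19 = -10 (mod 13).
    Reduce coefficients mod 13: 11·t ≡ 3 (mod 13).
    The inverse of 11 mod 13 is 6 (since 11·6 = 66 = 5·13 + 1), so t ≡ 6·3 = 18 ≡ 5 (mod 13).
    Then x = 19 + 24·5 = 139, valid modulo lcm(24, 13) = 312: x ≡ 139 (mod 312).
Verify: 139 mod 8 = 3 ✓, 139 mod 3 = 1 ✓, 139 mod 13 = 9 ✓.

x ≡ 139 (mod 312).


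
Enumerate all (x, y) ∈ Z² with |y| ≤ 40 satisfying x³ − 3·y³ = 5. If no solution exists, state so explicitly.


The equation is x³ - 3y³ = 5. For fixed y, x³ = 3·y³ + 5, so a solution requires the RHS to be a perfect cube.
Strategy: iterate y from -40 to 40, compute RHS = 3·y³ + 5, and check whether it is a (positive or negative) perfect cube.
Check small values of y:
  y = 0: RHS = 5 is not a perfect cube.
  y = 1: RHS = 8 = (2)³ ⇒ x = 2 works.
  y = -1: RHS = 2 is not a perfect cube.
  y = 2: RHS = 29 is not a perfect cube.
  y = -2: RHS = -19 is not a perfect cube.
  y = 3: RHS = 86 is not a perfect cube.
  y = -3: RHS = -76 is not a perfect cube.
Continuing the search up to |y| = 40 finds no further solutions beyond those listed.
Collected solutions: (2, 1).

Solutions (with |y| ≤ 40): (2, 1).


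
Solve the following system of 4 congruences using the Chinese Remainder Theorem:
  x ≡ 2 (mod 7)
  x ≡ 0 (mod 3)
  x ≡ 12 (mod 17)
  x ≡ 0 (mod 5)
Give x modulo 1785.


Product of moduli M = 7 · 3 · 17 · 5 = 1785.
Merge one congruence at a time:
  Start: x ≡ 2 (mod 7).
  Combine with x ≡ 0 (mod 3); new modulus lcm = 21.
    Write x = 2 + 7·t and substitute into x ≡ 0 (mod 3): 7·t ≡ 0 − 2 = -2 (mod 3).
    Reduce coefficients mod 3: 1·t ≡ 1 (mod 3).
    So t ≡ 1 (mod 3).
    Then x = 2 + 7·1 = 9, valid modulo lcm(7, 3) = 21: x ≡ 9 (mod 21).
  Combine with x ≡ 12 (mod 17); new modulus lcm = 357.
    Write x = 9 + 21·t and substitute into x ≡ 12 (mod 17): 21·t ≡ 12 − 9 = 3 (mod 17).
    Reduce coefficients mod 17: 4·t ≡ 3 (mod 17).
    The inverse of 4 mod 17 is 13 (since 4·13 = 52 = 3·17 + 1), so t ≡ 13·3 = 39 ≡ 5 (mod 17).
    Then x = 9 + 21·5 = 114, valid modulo lcm(21, 17) = 357: x ≡ 114 (mod 357).
  Combine with x ≡ 0 (mod 5); new modulus lcm = 1785.
    Write x = 114 + 357·t and substitute into x ≡ 0 (mod 5): 357·t ≡ 0 − 114 = -114 (mod 5).
    Reduce coefficients mod 5: 2·t ≡ 1 (mod 5).
    The inverse of 2 mod 5 is 3 (since 2·3 = 6 = 1·5 + 1), so t ≡ 3·1 = 3 ≡ 3 (mod 5).
    Then x = 114 + 357·3 = 1185, valid modulo lcm(357, 5) = 1785: x ≡ 1185 (mod 1785).
Verify against each original: 1185 mod 7 = 2, 1185 mod 3 = 0, 1185 mod 17 = 12, 1185 mod 5 = 0.

x ≡ 1185 (mod 1785).


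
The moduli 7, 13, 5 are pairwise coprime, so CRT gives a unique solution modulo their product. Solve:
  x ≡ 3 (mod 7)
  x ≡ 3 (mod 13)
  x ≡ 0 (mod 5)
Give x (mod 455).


Moduli 7, 13, 5 are pairwise coprime; by CRT there is a unique solution modulo M = 7 · 13 · 5 = 455.
Solve pairwise, accumulating the modulus:
  Start with x ≡ 3 (mod 7).
  Combine with x ≡ 3 (mod 13): since gcd(7, 13) = 1, we get a unique residue mod 91.
    Write x = 3 + 7·t and substitute into x ≡ 3 (mod 13): 7·t ≡ 3 − 3 = 0 (mod 13).
    The inverse of 7 mod 13 is 2 (since 7·2 = 14 = 1·13 + 1), so t ≡ 2·0 = 0 ≡ 0 (mod 13).
    Then x = 3 + 7·0 = 3, valid modulo lcm(7, 13) = 91: x ≡ 3 (mod 91).
  Combine with x ≡ 0 (mod 5): since gcd(91, 5) = 1, we get a unique residue mod 455.
    Write x = 3 + 91·t and substitute into x ≡ 0 (mod 5): 91·t ≡ 0 − 3 = -3 (mod 5).
    Reduce coefficients mod 5: 1·t ≡ 2 (mod 5).
    So t ≡ 2 (mod 5).
    Then x = 3 + 91·2 = 185, valid modulo lcm(91, 5) = 455: x ≡ 185 (mod 455).
Verify: 185 mod 7 = 3 ✓, 185 mod 13 = 3 ✓, 185 mod 5 = 0 ✓.

x ≡ 185 (mod 455).


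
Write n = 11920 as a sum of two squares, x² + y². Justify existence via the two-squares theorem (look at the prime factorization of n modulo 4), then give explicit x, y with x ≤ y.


Step 1: Factor n = 11920 = 2^4 · 5 · 149.
Step 2: Check the mod-4 condition on each prime factor: 2 = 2 (special); 5 ≡ 1 (mod 4), exponent 1; 149 ≡ 1 (mod 4), exponent 1.
All primes ≡ 3 (mod 4) appear to even exponent (or don't appear), so by the two-squares theorem n IS expressible as a sum of two squares.
Step 3: Build a representation. Group n = k² · m with k = 4 and m = 5 · 149 = 745 (a product of primes ≡ 1 (mod 4)); a representation of m scales to one of n via (k·x)² + (k·y)² = k²(x² + y²). Each prime p ≡ 1 (mod 4) is itself a sum of two squares; find a² by testing p − a² for a perfect square:
  5: 5 − 1² = 4 = 2² ⇒ 5 = 1² + 2².
  149: 149 − 1² = 148, 149 − 2² = 145, 149 − 3² = 140, 149 − 4² = 133, 149 − 5² = 124, 149 − 6² = 113, 149 − 7² = 100 = 10² ⇒ 149 = 7² + 10².
  Combine using the Brahmagupta–Fibonacci identity (a² + b²)(c² + d²) = (ac − bd)² + (ad + bc)² = (ac + bd)² + (ad − bc)²:
  5 · 149 = 745: from (1² + 2²)(7² + 10²), take (1·7 − 2·10, 1·10 + 2·7) = (7 − 20, 10 + 14) = (-13, 24); dropping signs (only squares matter) gives (13, 24); check 13² + 24² = 169 + 576 = 745 ✓.
  Scale by k = 4: (4·13, 4·24) = (52, 96).
Step 4: Order so x ≤ y and verify: 52² + 96² = 2704 + 9216 = 11920 = n. ✓

n = 11920 = 52² + 96² (one valid representation with x ≤ y).


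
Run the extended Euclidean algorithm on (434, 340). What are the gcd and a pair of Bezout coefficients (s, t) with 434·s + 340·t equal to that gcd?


Euclidean algorithm on (434, 340) — divide until remainder is 0:
  434 = 1 · 340 + 94
  340 = 3 · 94 + 58
  94 = 1 · 58 + 36
  58 = 1 · 36 + 22
  36 = 1 · 22 + 14
  22 = 1 · 14 + 8
  14 = 1 · 8 + 6
  8 = 1 · 6 + 2
  6 = 3 · 2 + 0
gcd(434, 340) = 2.
Track Bezout coefficients alongside the remainders: start with r₀ = 434 = a·1 + b·0 (s = 1, t = 0) and r₁ = 340 = a·0 + b·1 (s = 0, t = 1); each new remainder r_{k+1} = r_{k-1} − q_k·r_k inherits s_{k+1} = s_{k-1} − q_k·s_k, t_{k+1} = t_{k-1} − q_k·t_k, so r_k = a·s_k + b·t_k at every step:
  q = 1: r = 94, s = 1 − 1·0 = 1, t = 0 − 1·1 = -1  (check: 434·1 + 340·(-1) = 94)
  q = 3: r = 58, s = 0 − 3·1 = -3, t = 1 − 3·(-1) = 4  (check: 434·(-3) + 340·4 = 58)
  q = 1: r = 36, s = 1 − 1·(-3) = 4, t = -1 − 1·4 = -5  (check: 434·4 + 340·(-5) = 36)
  q = 1: r = 22, s = -3 − 1·4 = -7, t = 4 − 1·(-5) = 9  (check: 434·(-7) + 340·9 = 22)
  q = 1: r = 14, s = 4 − 1·(-7) = 11, t = -5 − 1·9 = -14  (check: 434·11 + 340·(-14) = 14)
  q = 1: r = 8, s = -7 − 1·11 = -18, t = 9 − 1·(-14) = 23  (check: 434·(-18) + 340·23 = 8)
  q = 1: r = 6, s = 11 − 1·(-18) = 29, t = -14 − 1·23 = -37  (check: 434·29 + 340·(-37) = 6)
  q = 1: r = 2, s = -18 − 1·29 = -47, t = 23 − 1·(-37) = 60  (check: 434·(-47) + 340·60 = 2)
The row with r = 2 (the gcd) gives the Bezout coefficients s = -47, t = 60.
Result: 434 · (-47) + 340 · (60) = 2.

gcd(434, 340) = 2; s = -47, t = 60 (check: 434·(-47) + 340·60 = 2).


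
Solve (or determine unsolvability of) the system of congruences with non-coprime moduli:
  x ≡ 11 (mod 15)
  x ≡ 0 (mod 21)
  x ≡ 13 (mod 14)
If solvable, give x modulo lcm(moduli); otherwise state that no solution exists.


Moduli 15, 21, 14 are not pairwise coprime, so CRT works modulo lcm(m_i) when all pairwise compatibility conditions hold.
Pairwise compatibility: gcd(m_i, m_j) must divide a_i - a_j for every pair.
Merge one congruence at a time:
  Start: x ≡ 11 (mod 15).
  Combine with x ≡ 0 (mod 21): gcd(15, 21) = 3, and 0 - 11 = -11 is NOT divisible by 3.
    ⇒ system is inconsistent (no integer solution).

No solution (the system is inconsistent).


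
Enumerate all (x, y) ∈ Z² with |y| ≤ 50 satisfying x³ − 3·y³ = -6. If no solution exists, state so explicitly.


The equation is x³ - 3y³ = -6. For fixed y, x³ = 3·y³ − 6, so a solution requires the RHS to be a perfect cube.
Strategy: iterate y from -50 to 50, compute RHS = 3·y³ − 6, and check whether it is a (positive or negative) perfect cube.
Check small values of y:
  y = 0: RHS = -6 is not a perfect cube.
  y = 1: RHS = -3 is not a perfect cube.
  y = -1: RHS = -9 is not a perfect cube.
  y = 2: RHS = 18 is not a perfect cube.
  y = -2: RHS = -30 is not a perfect cube.
  y = 3: RHS = 75 is not a perfect cube.
  y = -3: RHS = -87 is not a perfect cube.
Continuing the search up to |y| = 50 finds no solutions either.
No (x, y) in the scanned range satisfies the equation.

No integer solutions with |y| ≤ 50.


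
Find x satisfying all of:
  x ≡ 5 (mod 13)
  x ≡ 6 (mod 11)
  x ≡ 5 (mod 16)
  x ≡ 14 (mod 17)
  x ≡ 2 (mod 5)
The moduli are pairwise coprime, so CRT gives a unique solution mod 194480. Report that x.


Product of moduli M = 13 · 11 · 16 · 17 · 5 = 194480.
Merge one congruence at a time:
  Start: x ≡ 5 (mod 13).
  Combine with x ≡ 6 (mod 11); new modulus lcm = 143.
    Write x = 5 + 13·t and substitute into x ≡ 6 (mod 11): 13·t ≡ 6 − 5 = 1 (mod 11).
    Reduce coefficients mod 11: 2·t ≡ 1 (mod 11).
    The inverse of 2 mod 11 is 6 (since 2·6 = 12 = 1·11 + 1), so t ≡ 6·1 = 6 ≡ 6 (mod 11).
    Then x = 5 + 13·6 = 83, valid modulo lcm(13, 11) = 143: x ≡ 83 (mod 143).
  Combine with x ≡ 5 (mod 16); new modulus lcm = 2288.
    Write x = 83 + 143·t and substitute into x ≡ 5 (mod 16): 143·t ≡ 5 − 83 = -78 (mod 16).
    Reduce coefficients mod 16: 15·t ≡ 2 (mod 16).
    The inverse of 15 mod 16 is 15 (since 15·15 = 225 = 14·16 + 1), so t ≡ 15·2 = 30 ≡ 14 (mod 16).
    Then x = 83 + 143·14 = 2085, valid modulo lcm(143, 16) = 2288: x ≡ 2085 (mod 2288).
  Combine with x ≡ 14 (mod 17); new modulus lcm = 38896.
    Write x = 2085 + 2288·t and substitute into x ≡ 14 (mod 17): 2288·t ≡ 14 − 2085 = -2071 (mod 17).
    Reduce coefficients mod 17: 10·t ≡ 3 (mod 17).
    The inverse of 10 mod 17 is 12 (since 10·12 = 120 = 7·17 + 1), so t ≡ 12·3 = 36 ≡ 2 (mod 17).
    Then x = 2085 + 2288·2 = 6661, valid modulo lcm(2288, 17) = 38896: x ≡ 6661 (mod 38896).
  Combine with x ≡ 2 (mod 5); new modulus lcm = 194480.
    Write x = 6661 + 38896·t and substitute into x ≡ 2 (mod 5): 38896·t ≡ 2 − 6661 = -6659 (mod 5).
    Reduce coefficients mod 5: 1·t ≡ 1 (mod 5).
    So t ≡ 1 (mod 5).
    Then x = 6661 + 38896·1 = 45557, valid modulo lcm(38896, 5) = 194480: x ≡ 45557 (mod 194480).
Verify against each original: 45557 mod 13 = 5, 45557 mod 11 = 6, 45557 mod 16 = 5, 45557 mod 17 = 14, 45557 mod 5 = 2.

x ≡ 45557 (mod 194480).


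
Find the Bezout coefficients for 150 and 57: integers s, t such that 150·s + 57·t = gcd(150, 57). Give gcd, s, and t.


Euclidean algorithm on (150, 57) — divide until remainder is 0:
  150 = 2 · 57 + 36
  57 = 1 · 36 + 21
  36 = 1 · 21 + 15
  21 = 1 · 15 + 6
  15 = 2 · 6 + 3
  6 = 2 · 3 + 0
gcd(150, 57) = 3.
Track Bezout coefficients alongside the remainders: start with r₀ = 150 = a·1 + b·0 (s = 1, t = 0) and r₁ = 57 = a·0 + b·1 (s = 0, t = 1); each new remainder r_{k+1} = r_{k-1} − q_k·r_k inherits s_{k+1} = s_{k-1} − q_k·s_k, t_{k+1} = t_{k-1} − q_k·t_k, so r_k = a·s_k + b·t_k at every step:
  q = 2: r = 36, s = 1 − 2·0 = 1, t = 0 − 2·1 = -2  (check: 150·1 + 57·(-2) = 36)
  q = 1: r = 21, s = 0 − 1·1 = -1, t = 1 − 1·(-2) = 3  (check: 150·(-1) + 57·3 = 21)
  q = 1: r = 15, s = 1 − 1·(-1) = 2, t = -2 − 1·3 = -5  (check: 150·2 + 57·(-5) = 15)
  q = 1: r = 6, s = -1 − 1·2 = -3, t = 3 − 1·(-5) = 8  (check: 150·(-3) + 57·8 = 6)
  q = 2: r = 3, s = 2 − 2·(-3) = 8, t = -5 − 2·8 = -21  (check: 150·8 + 57·(-21) = 3)
The row with r = 3 (the gcd) gives the Bezout coefficients s = 8, t = -21.
Result: 150 · (8) + 57 · (-21) = 3.

gcd(150, 57) = 3; s = 8, t = -21 (check: 150·8 + 57·(-21) = 3).


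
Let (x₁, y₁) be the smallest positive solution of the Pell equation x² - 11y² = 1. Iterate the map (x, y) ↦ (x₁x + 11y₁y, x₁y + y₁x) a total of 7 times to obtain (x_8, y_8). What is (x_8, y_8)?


Step 1: Find the fundamental solution (x₁, y₁) of x² - 11y² = 1.
  Expand √11 as a continued fraction. a₀ = ⌊√11⌋ = 3; iterate m_{k+1} = d_k·a_k − m_k, d_{k+1} = (11 − m_{k+1}²)/d_k, a_{k+1} = ⌊(a₀ + m_{k+1})/d_{k+1}⌋ (starting m₀ = 0, d₀ = 1), with convergents p_k = a_k·p_{k-1} + p_{k-2}, q_k = a_k·q_{k-1} + q_{k-2} (p₋₁ = 1, q₋₁ = 0):
  k = 0: a₀ = 3; p₀/q₀ = 3/1; p₀² − 11·q₀² = 9 − 11 = -2.
  k = 1: m = 3, d = 2, a = ⌊(3 + 3)/2⌋ = 3; p/q = (3·3 + 1)/(3·1 + 0) = 10/3; p² − 11·q² = 100 − 99 = 1.
  The first convergent with p² − 11·q² = 1 gives the fundamental solution (x₁, y₁) = (10, 3).
Step 2: Apply the recurrence (x_{n+1}, y_{n+1}) = (x₁x_n + 11y₁y_n, x₁y_n + y₁x_n) repeatedly.
  From (x_1, y_1) = (10, 3): x_2 = 10·10 + 11·3·3 = 199; y_2 = 10·3 + 3·10 = 60.
  From (x_2, y_2) = (199, 60): x_3 = 10·199 + 11·3·60 = 3970; y_3 = 10·60 + 3·199 = 1197.
  From (x_3, y_3) = (3970, 1197): x_4 = 10·3970 + 11·3·1197 = 79201; y_4 = 10·1197 + 3·3970 = 23880.
  From (x_4, y_4) = (79201, 23880): x_5 = 10·79201 + 11·3·23880 = 1580050; y_5 = 10·23880 + 3·79201 = 476403.
  From (x_5, y_5) = (1580050, 476403): x_6 = 10·1580050 + 11·3·476403 = 31521799; y_6 = 10·476403 + 3·1580050 = 9504180.
  From (x_6, y_6) = (31521799, 9504180): x_7 = 10·31521799 + 11·3·9504180 = 628855930; y_7 = 10·9504180 + 3·31521799 = 189607197.
  From (x_7, y_7) = (628855930, 189607197): x_8 = 10·628855930 + 11·3·189607197 = 12545596801; y_8 = 10·189607197 + 3·628855930 = 3782639760.
Step 3: Verify x_8² - 11·y_8² = 157391999093261433601 - 157391999093261433600 = 1 (should be 1). ✓

(x_1, y_1) = (10, 3); (x_8, y_8) = (12545596801, 3782639760).


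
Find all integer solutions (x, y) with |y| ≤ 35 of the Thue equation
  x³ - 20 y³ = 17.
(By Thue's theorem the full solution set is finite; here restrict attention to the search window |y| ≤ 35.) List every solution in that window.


The equation is x³ - 20y³ = 17. For fixed y, x³ = 20·y³ + 17, so a solution requires the RHS to be a perfect cube.
Strategy: iterate y from -35 to 35, compute RHS = 20·y³ + 17, and check whether it is a (positive or negative) perfect cube.
Check small values of y:
  y = 0: RHS = 17 is not a perfect cube.
  y = 1: RHS = 37 is not a perfect cube.
  y = -1: RHS = -3 is not a perfect cube.
  y = 2: RHS = 177 is not a perfect cube.
  y = -2: RHS = -143 is not a perfect cube.
  y = 3: RHS = 557 is not a perfect cube.
  y = -3: RHS = -523 is not a perfect cube.
Continuing the search up to |y| = 35 finds no solutions either.
No (x, y) in the scanned range satisfies the equation.

No integer solutions with |y| ≤ 35.


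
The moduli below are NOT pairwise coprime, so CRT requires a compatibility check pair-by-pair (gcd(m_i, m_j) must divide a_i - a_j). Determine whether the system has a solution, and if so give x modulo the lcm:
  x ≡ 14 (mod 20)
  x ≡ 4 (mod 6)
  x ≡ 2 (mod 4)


Moduli 20, 6, 4 are not pairwise coprime, so CRT works modulo lcm(m_i) when all pairwise compatibility conditions hold.
Pairwise compatibility: gcd(m_i, m_j) must divide a_i - a_j for every pair.
Merge one congruence at a time:
  Start: x ≡ 14 (mod 20).
  Combine with x ≡ 4 (mod 6): gcd(20, 6) = 2; 4 - 14 = -10, which IS divisible by 2, so compatible.
    Write x = 14 + 20·t and substitute into x ≡ 4 (mod 6): 20·t ≡ 4 − 14 = -10 (mod 6).
    Divide the congruence (and modulus) by g = 2: 10·t ≡ -5 (mod 3).
    Reduce coefficients mod 3: 1·t ≡ 1 (mod 3).
    So t ≡ 1 (mod 3).
    Then x = 14 + 20·1 = 34, valid modulo lcm(20, 6) = 60: x ≡ 34 (mod 60).
  Combine with x ≡ 2 (mod 4): gcd(60, 4) = 4; 2 - 34 = -32, which IS divisible by 4, so compatible.
    Write x = 34 + 60·t and substitute into x ≡ 2 (mod 4): 60·t ≡ 2 − 34 = -32 (mod 4).
    Divide the congruence (and modulus) by g = 4: 15·t ≡ -8 (mod 1).
    Modulo 1 every t works; take t = 0.
    Then x = 34 + 60·0 = 34, valid modulo lcm(60, 4) = 60: x ≡ 34 (mod 60).
Verify: 34 mod 20 = 14, 34 mod 6 = 4, 34 mod 4 = 2.

x ≡ 34 (mod 60).


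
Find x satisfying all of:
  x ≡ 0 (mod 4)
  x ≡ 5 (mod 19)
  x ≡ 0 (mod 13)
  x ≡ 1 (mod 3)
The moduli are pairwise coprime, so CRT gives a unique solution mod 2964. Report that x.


Product of moduli M = 4 · 19 · 13 · 3 = 2964.
Merge one congruence at a time:
  Start: x ≡ 0 (mod 4).
  Combine with x ≡ 5 (mod 19); new modulus lcm = 76.
    Write x = 0 + 4·t and substitute into x ≡ 5 (mod 19): 4·t ≡ 5 − 0 = 5 (mod 19).
    The inverse of 4 mod 19 is 5 (since 4·5 = 20 = 1·19 + 1), so t ≡ 5·5 = 25 ≡ 6 (mod 19).
    Then x = 0 + 4·6 = 24, valid modulo lcm(4, 19) = 76: x ≡ 24 (mod 76).
  Combine with x ≡ 0 (mod 13); new modulus lcm = 988.
    Write x = 24 + 76·t and substitute into x ≡ 0 (mod 13): 76·t ≡ 0 − 24 = -24 (mod 13).
    Reduce coefficients mod 13: 11·t ≡ 2 (mod 13).
    The inverse of 11 mod 13 is 6 (since 11·6 = 66 = 5·13 + 1), so t ≡ 6·2 = 12 ≡ 12 (mod 13).
    Then x = 24 + 76·12 = 936, valid modulo lcm(76, 13) = 988: x ≡ 936 (mod 988).
  Combine with x ≡ 1 (mod 3); new modulus lcm = 2964.
    Write x = 936 + 988·t and substitute into x ≡ 1 (mod 3): 988·t ≡ 1 − 936 = -935 (mod 3).
    Reduce coefficients mod 3: 1·t ≡ 1 (mod 3).
    So t ≡ 1 (mod 3).
    Then x = 936 + 988·1 = 1924, valid modulo lcm(988, 3) = 2964: x ≡ 1924 (mod 2964).
Verify against each original: 1924 mod 4 = 0, 1924 mod 19 = 5, 1924 mod 13 = 0, 1924 mod 3 = 1.

x ≡ 1924 (mod 2964).


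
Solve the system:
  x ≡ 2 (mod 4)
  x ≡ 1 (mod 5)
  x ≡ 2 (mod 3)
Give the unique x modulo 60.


Moduli 4, 5, 3 are pairwise coprime; by CRT there is a unique solution modulo M = 4 · 5 · 3 = 60.
Solve pairwise, accumulating the modulus:
  Start with x ≡ 2 (mod 4).
  Combine with x ≡ 1 (mod 5): since gcd(4, 5) = 1, we get a unique residue mod 20.
    Write x = 2 + 4·t and substitute into x ≡ 1 (mod 5): 4·t ≡ 1 − 2 = -1 (mod 5).
    Reduce coefficients mod 5: 4·t ≡ 4 (mod 5).
    The inverse of 4 mod 5 is 4 (since 4·4 = 16 = 3·5 + 1), so t ≡ 4·4 = 16 ≡ 1 (mod 5).
    Then x = 2 + 4·1 = 6, valid modulo lcm(4, 5) = 20: x ≡ 6 (mod 20).
  Combine with x ≡ 2 (mod 3): since gcd(20, 3) = 1, we get a unique residue mod 60.
    Write x = 6 + 20·t and substitute into x ≡ 2 (mod 3): 20·t ≡ 2 − 6 = -4 (mod 3).
    Reduce coefficients mod 3: 2·t ≡ 2 (mod 3).
    The inverse of 2 mod 3 is 2 (since 2·2 = 4 = 1·3 + 1), so t ≡ 2·2 = 4 ≡ 1 (mod 3).
    Then x = 6 + 20·1 = 26, valid modulo lcm(20, 3) = 60: x ≡ 26 (mod 60).
Verify: 26 mod 4 = 2 ✓, 26 mod 5 = 1 ✓, 26 mod 3 = 2 ✓.

x ≡ 26 (mod 60).


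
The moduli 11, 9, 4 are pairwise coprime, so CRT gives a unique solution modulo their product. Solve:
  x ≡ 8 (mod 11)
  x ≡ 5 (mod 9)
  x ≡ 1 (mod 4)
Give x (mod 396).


Moduli 11, 9, 4 are pairwise coprime; by CRT there is a unique solution modulo M = 11 · 9 · 4 = 396.
Solve pairwise, accumulating the modulus:
  Start with x ≡ 8 (mod 11).
  Combine with x ≡ 5 (mod 9): since gcd(11, 9) = 1, we get a unique residue mod 99.
    Write x = 8 + 11·t and substitute into x ≡ 5 (mod 9): 11·t ≡ 5 − 8 = -3 (mod 9).
    Reduce coefficients mod 9: 2·t ≡ 6 (mod 9).
    The inverse of 2 mod 9 is 5 (since 2·5 = 10 = 1·9 + 1), so t ≡ 5·6 = 30 ≡ 3 (mod 9).
    Then x = 8 + 11·3 = 41, valid modulo lcm(11, 9) = 99: x ≡ 41 (mod 99).
  Combine with x ≡ 1 (mod 4): since gcd(99, 4) = 1, we get a unique residue mod 396.
    Write x = 41 + 99·t and substitute into x ≡ 1 (mod 4): 99·t ≡ 1 − 41 = -40 (mod 4).
    Reduce coefficients mod 4: 3·t ≡ 0 (mod 4).
    The inverse of 3 mod 4 is 3 (since 3·3 = 9 = 2·4 + 1), so t ≡ 3·0 = 0 ≡ 0 (mod 4).
    Then x = 41 + 99·0 = 41, valid modulo lcm(99, 4) = 396: x ≡ 41 (mod 396).
Verify: 41 mod 11 = 8 ✓, 41 mod 9 = 5 ✓, 41 mod 4 = 1 ✓.

x ≡ 41 (mod 396).


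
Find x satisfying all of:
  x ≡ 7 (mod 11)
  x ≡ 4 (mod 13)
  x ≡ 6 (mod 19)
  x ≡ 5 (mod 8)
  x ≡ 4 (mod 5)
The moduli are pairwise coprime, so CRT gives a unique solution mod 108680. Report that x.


Product of moduli M = 11 · 13 · 19 · 8 · 5 = 108680.
Merge one congruence at a time:
  Start: x ≡ 7 (mod 11).
  Combine with x ≡ 4 (mod 13); new modulus lcm = 143.
    Write x = 7 + 11·t and substitute into x ≡ 4 (mod 13): 11·t ≡ 4 − 7 = -3 (mod 13).
    Reduce coefficients mod 13: 11·t ≡ 10 (mod 13).
    The inverse of 11 mod 13 is 6 (since 11·6 = 66 = 5·13 + 1), so t ≡ 6·10 = 60 ≡ 8 (mod 13).
    Then x = 7 + 11·8 = 95, valid modulo lcm(11, 13) = 143: x ≡ 95 (mod 143).
  Combine with x ≡ 6 (mod 19); new modulus lcm = 2717.
    Write x = 95 + 143·t and substitute into x ≡ 6 (mod 19): 143·t ≡ 6 − 95 = -89 (mod 19).
    Reduce coefficients mod 19: 10·t ≡ 6 (mod 19).
    The inverse of 10 mod 19 is 2 (since 10·2 = 20 = 1·19 + 1), so t ≡ 2·6 = 12 ≡ 12 (mod 19).
    Then x = 95 + 143·12 = 1811, valid modulo lcm(143, 19) = 2717: x ≡ 1811 (mod 2717).
  Combine with x ≡ 5 (mod 8); new modulus lcm = 21736.
    Write x = 1811 + 2717·t and substitute into x ≡ 5 (mod 8): 2717·t ≡ 5 − 1811 = -1806 (mod 8).
    Reduce coefficients mod 8: 5·t ≡ 2 (mod 8).
    The inverse of 5 mod 8 is 5 (since 5·5 = 25 = 3·8 + 1), so t ≡ 5·2 = 10 ≡ 2 (mod 8).
    Then x = 1811 + 2717·2 = 7245, valid modulo lcm(2717, 8) = 21736: x ≡ 7245 (mod 21736).
  Combine with x ≡ 4 (mod 5); new modulus lcm = 108680.
    Write x = 7245 + 21736·t and substitute into x ≡ 4 (mod 5): 21736·t ≡ 4 − 7245 = -7241 (mod 5).
    Reduce coefficients mod 5: 1·t ≡ 4 (mod 5).
    So t ≡ 4 (mod 5).
    Then x = 7245 + 21736·4 = 94189, valid modulo lcm(21736, 5) = 108680: x ≡ 94189 (mod 108680).
Verify against each original: 94189 mod 11 = 7, 94189 mod 13 = 4, 94189 mod 19 = 6, 94189 mod 8 = 5, 94189 mod 5 = 4.

x ≡ 94189 (mod 108680).


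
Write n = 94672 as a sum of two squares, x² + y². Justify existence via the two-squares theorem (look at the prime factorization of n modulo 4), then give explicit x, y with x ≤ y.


Step 1: Factor n = 94672 = 2^4 · 61 · 97.
Step 2: Check the mod-4 condition on each prime factor: 2 = 2 (special); 61 ≡ 1 (mod 4), exponent 1; 97 ≡ 1 (mod 4), exponent 1.
All primes ≡ 3 (mod 4) appear to even exponent (or don't appear), so by the two-squares theorem n IS expressible as a sum of two squares.
Step 3: Build a representation. Group n = k² · m with k = 4 and m = 61 · 97 = 5917 (a product of primes ≡ 1 (mod 4)); a representation of m scales to one of n via (k·x)² + (k·y)² = k²(x² + y²). Each prime p ≡ 1 (mod 4) is itself a sum of two squares; find a² by testing p − a² for a perfect square:
  61: 61 − 1² = 60, 61 − 2² = 57, 61 − 3² = 52, 61 − 4² = 45, 61 − 5² = 36 = 6² ⇒ 61 = 5² + 6².
  97: 97 − 1² = 96, 97 − 2² = 93, 97 − 3² = 88, 97 − 4² = 81 = 9² ⇒ 97 = 4² + 9².
  Combine using the Brahmagupta–Fibonacci identity (a² + b²)(c² + d²) = (ac − bd)² + (ad + bc)² = (ac + bd)² + (ad − bc)²:
  61 · 97 = 5917: from (5² + 6²)(4² + 9²), take (5·4 − 6·9, 5·9 + 6·4) = (20 − 54, 45 + 24) = (-34, 69); dropping signs (only squares matter) gives (34, 69); check 34² + 69² = 1156 + 4761 = 5917 ✓.
  Scale by k = 4: (4·34, 4·69) = (136, 276).
Step 4: Order so x ≤ y and verify: 136² + 276² = 18496 + 76176 = 94672 = n. ✓

n = 94672 = 136² + 276² (one valid representation with x ≤ y).


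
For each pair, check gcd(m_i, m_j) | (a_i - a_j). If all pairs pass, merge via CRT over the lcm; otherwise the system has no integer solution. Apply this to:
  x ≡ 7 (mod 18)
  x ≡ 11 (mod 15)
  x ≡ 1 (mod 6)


Moduli 18, 15, 6 are not pairwise coprime, so CRT works modulo lcm(m_i) when all pairwise compatibility conditions hold.
Pairwise compatibility: gcd(m_i, m_j) must divide a_i - a_j for every pair.
Merge one congruence at a time:
  Start: x ≡ 7 (mod 18).
  Combine with x ≡ 11 (mod 15): gcd(18, 15) = 3, and 11 - 7 = 4 is NOT divisible by 3.
    ⇒ system is inconsistent (no integer solution).

No solution (the system is inconsistent).


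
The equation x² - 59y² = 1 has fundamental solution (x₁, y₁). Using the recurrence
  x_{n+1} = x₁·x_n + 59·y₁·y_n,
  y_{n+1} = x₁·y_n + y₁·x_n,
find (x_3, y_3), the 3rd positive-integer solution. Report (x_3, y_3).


Step 1: Find the fundamental solution (x₁, y₁) of x² - 59y² = 1.
  Expand √59 as a continued fraction. a₀ = ⌊√59⌋ = 7; iterate m_{k+1} = d_k·a_k − m_k, d_{k+1} = (59 − m_{k+1}²)/d_k, a_{k+1} = ⌊(a₀ + m_{k+1})/d_{k+1}⌋ (starting m₀ = 0, d₀ = 1), with convergents p_k = a_k·p_{k-1} + p_{k-2}, q_k = a_k·q_{k-1} + q_{k-2} (p₋₁ = 1, q₋₁ = 0):
  k = 0: a₀ = 7; p₀/q₀ = 7/1; p₀² − 59·q₀² = 49 − 59 = -10.
  k = 1: m = 7, d = 10, a = ⌊(7 + 7)/10⌋ = 1; p/q = (1·7 + 1)/(1·1 + 0) = 8/1; p² − 59·q² = 64 − 59 = 5.
  k = 2: m = 3, d = 5, a = ⌊(7 + 3)/5⌋ = 2; p/q = (2·8 + 7)/(2·1 + 1) = 23/3; p² − 59·q² = 529 − 531 = -2.
  k = 3: m = 7, d = 2, a = ⌊(7 + 7)/2⌋ = 7; p/q = (7·23 + 8)/(7·3 + 1) = 169/22; p² − 59·q² = 28561 − 28556 = 5.
  k = 4: m = 7, d = 5, a = ⌊(7 + 7)/5⌋ = 2; p/q = (2·169 + 23)/(2·22 + 3) = 361/47; p² − 59·q² = 130321 − 130331 = -10.
  k = 5: m = 3, d = 10, a = ⌊(7 + 3)/10⌋ = 1; p/q = (1·361 + 169)/(1·47 + 22) = 530/69; p² − 59·q² = 280900 − 280899 = 1.
  The first convergent with p² − 59·q² = 1 gives the fundamental solution (x₁, y₁) = (530, 69).
Step 2: Apply the recurrence (x_{n+1}, y_{n+1}) = (x₁x_n + 59y₁y_n, x₁y_n + y₁x_n) repeatedly.
  From (x_1, y_1) = (530, 69): x_2 = 530·530 + 59·69·69 = 561799; y_2 = 530·69 + 69·530 = 73140.
  From (x_2, y_2) = (561799, 73140): x_3 = 530·561799 + 59·69·73140 = 595506410; y_3 = 530·73140 + 69·561799 = 77528331.
Step 3: Verify x_3² - 59·y_3² = 354627884351088100 - 354627884351088099 = 1 (should be 1). ✓

(x_1, y_1) = (530, 69); (x_3, y_3) = (595506410, 77528331).


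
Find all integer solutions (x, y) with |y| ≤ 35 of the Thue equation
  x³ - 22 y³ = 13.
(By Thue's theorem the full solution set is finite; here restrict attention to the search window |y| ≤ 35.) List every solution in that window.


The equation is x³ - 22y³ = 13. For fixed y, x³ = 22·y³ + 13, so a solution requires the RHS to be a perfect cube.
Strategy: iterate y from -35 to 35, compute RHS = 22·y³ + 13, and check whether it is a (positive or negative) perfect cube.
Check small values of y:
  y = 0: RHS = 13 is not a perfect cube.
  y = 1: RHS = 35 is not a perfect cube.
  y = -1: RHS = -9 is not a perfect cube.
  y = 2: RHS = 189 is not a perfect cube.
  y = -2: RHS = -163 is not a perfect cube.
  y = 3: RHS = 607 is not a perfect cube.
  y = -3: RHS = -581 is not a perfect cube.
Continuing the search up to |y| = 35 finds no solutions either.
No (x, y) in the scanned range satisfies the equation.

No integer solutions with |y| ≤ 35.


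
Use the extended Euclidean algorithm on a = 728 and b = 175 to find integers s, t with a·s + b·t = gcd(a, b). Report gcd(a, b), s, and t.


Euclidean algorithm on (728, 175) — divide until remainder is 0:
  728 = 4 · 175 + 28
  175 = 6 · 28 + 7
  28 = 4 · 7 + 0
gcd(728, 175) = 7.
Track Bezout coefficients alongside the remainders: start with r₀ = 728 = a·1 + b·0 (s = 1, t = 0) and r₁ = 175 = a·0 + b·1 (s = 0, t = 1); each new remainder r_{k+1} = r_{k-1} − q_k·r_k inherits s_{k+1} = s_{k-1} − q_k·s_k, t_{k+1} = t_{k-1} − q_k·t_k, so r_k = a·s_k + b·t_k at every step:
  q = 4: r = 28, s = 1 − 4·0 = 1, t = 0 − 4·1 = -4  (check: 728·1 + 175·(-4) = 28)
  q = 6: r = 7, s = 0 − 6·1 = -6, t = 1 − 6·(-4) = 25  (check: 728·(-6) + 175·25 = 7)
The row with r = 7 (the gcd) gives the Bezout coefficients s = -6, t = 25.
Result: 728 · (-6) + 175 · (25) = 7.

gcd(728, 175) = 7; s = -6, t = 25 (check: 728·(-6) + 175·25 = 7).


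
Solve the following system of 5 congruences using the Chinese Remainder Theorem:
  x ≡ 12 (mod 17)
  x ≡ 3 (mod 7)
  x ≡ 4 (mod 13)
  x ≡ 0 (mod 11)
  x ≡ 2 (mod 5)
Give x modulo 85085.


Product of moduli M = 17 · 7 · 13 · 11 · 5 = 85085.
Merge one congruence at a time:
  Start: x ≡ 12 (mod 17).
  Combine with x ≡ 3 (mod 7); new modulus lcm = 119.
    Write x = 12 + 17·t and substitute into x ≡ 3 (mod 7): 17·t ≡ 3 − 12 = -9 (mod 7).
    Reduce coefficients mod 7: 3·t ≡ 5 (mod 7).
    The inverse of 3 mod 7 is 5 (since 3·5 = 15 = 2·7 + 1), so t ≡ 5·5 = 25 ≡ 4 (mod 7).
    Then x = 12 + 17·4 = 80, valid modulo lcm(17, 7) = 119: x ≡ 80 (mod 119).
  Combine with x ≡ 4 (mod 13); new modulus lcm = 1547.
    Write x = 80 + 119·t and substitute into x ≡ 4 (mod 13): 119·t ≡ 4 − 80 = -76 (mod 13).
    Reduce coefficients mod 13: 2·t ≡ 2 (mod 13).
    The inverse of 2 mod 13 is 7 (since 2·7 = 14 = 1·13 + 1), so t ≡ 7·2 = 14 ≡ 1 (mod 13).
    Then x = 80 + 119·1 = 199, valid modulo lcm(119, 13) = 1547: x ≡ 199 (mod 1547).
  Combine with x ≡ 0 (mod 11); new modulus lcm = 17017.
    Write x = 199 + 1547·t and substitute into x ≡ 0 (mod 11): 1547·t ≡ 0 − 199 = -199 (mod 11).
    Reduce coefficients mod 11: 7·t ≡ 10 (mod 11).
    The inverse of 7 mod 11 is 8 (since 7·8 = 56 = 5·11 + 1), so t ≡ 8·10 = 80 ≡ 3 (mod 11).
    Then x = 199 + 1547·3 = 4840, valid modulo lcm(1547, 11) = 17017: x ≡ 4840 (mod 17017).
  Combine with x ≡ 2 (mod 5); new modulus lcm = 85085.
    Write x = 4840 + 17017·t and substitute into x ≡ 2 (mod 5): 17017·t ≡ 2 − 4840 = -4838 (mod 5).
    Reduce coefficients mod 5: 2·t ≡ 2 (mod 5).
    The inverse of 2 mod 5 is 3 (since 2·3 = 6 = 1·5 + 1), so t ≡ 3·2 = 6 ≡ 1 (mod 5).
    Then x = 4840 + 17017·1 = 21857, valid modulo lcm(17017, 5) = 85085: x ≡ 21857 (mod 85085).
Verify against each original: 21857 mod 17 = 12, 21857 mod 7 = 3, 21857 mod 13 = 4, 21857 mod 11 = 0, 21857 mod 5 = 2.

x ≡ 21857 (mod 85085).


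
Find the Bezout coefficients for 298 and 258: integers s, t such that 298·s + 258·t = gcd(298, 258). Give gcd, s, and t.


Euclidean algorithm on (298, 258) — divide until remainder is 0:
  298 = 1 · 258 + 40
  258 = 6 · 40 + 18
  40 = 2 · 18 + 4
  18 = 4 · 4 + 2
  4 = 2 · 2 + 0
gcd(298, 258) = 2.
Track Bezout coefficients alongside the remainders: start with r₀ = 298 = a·1 + b·0 (s = 1, t = 0) and r₁ = 258 = a·0 + b·1 (s = 0, t = 1); each new remainder r_{k+1} = r_{k-1} − q_k·r_k inherits s_{k+1} = s_{k-1} − q_k·s_k, t_{k+1} = t_{k-1} − q_k·t_k, so r_k = a·s_k + b·t_k at every step:
  q = 1: r = 40, s = 1 − 1·0 = 1, t = 0 − 1·1 = -1  (check: 298·1 + 258·(-1) = 40)
  q = 6: r = 18, s = 0 − 6·1 = -6, t = 1 − 6·(-1) = 7  (check: 298·(-6) + 258·7 = 18)
  q = 2: r = 4, s = 1 − 2·(-6) = 13, t = -1 − 2·7 = -15  (check: 298·13 + 258·(-15) = 4)
  q = 4: r = 2, s = -6 − 4·13 = -58, t = 7 − 4·(-15) = 67  (check: 298·(-58) + 258·67 = 2)
The row with r = 2 (the gcd) gives the Bezout coefficients s = -58, t = 67.
Result: 298 · (-58) + 258 · (67) = 2.

gcd(298, 258) = 2; s = -58, t = 67 (check: 298·(-58) + 258·67 = 2).
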